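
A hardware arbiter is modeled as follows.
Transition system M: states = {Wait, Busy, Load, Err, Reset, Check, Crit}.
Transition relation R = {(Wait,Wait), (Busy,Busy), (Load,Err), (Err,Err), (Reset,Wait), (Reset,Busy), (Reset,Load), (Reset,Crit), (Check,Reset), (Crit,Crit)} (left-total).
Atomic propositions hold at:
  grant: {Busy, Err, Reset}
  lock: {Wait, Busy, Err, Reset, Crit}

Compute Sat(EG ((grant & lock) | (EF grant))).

{Busy, Load, Err, Reset, Check}

Sat(grant & lock) = {Busy, Err, Reset}
EF grant: least fixpoint, start Z0 = {Busy, Err, Reset}, add states with some successor in Z. Z1 = {Busy, Load, Err, Reset, Check}; fixed.
Sat(EF grant) = {Busy, Load, Err, Reset, Check}
Sat((grant & lock) | (EF grant)) = {Busy, Load, Err, Reset, Check}
EG ((grant & lock) | (EF grant)): greatest fixpoint, start Z0 = {Busy, Load, Err, Reset, Check}, keep only states in Sat with some successor in Z. Already a fixed point.
Sat(EG ((grant & lock) | (EF grant))) = {Busy, Load, Err, Reset, Check}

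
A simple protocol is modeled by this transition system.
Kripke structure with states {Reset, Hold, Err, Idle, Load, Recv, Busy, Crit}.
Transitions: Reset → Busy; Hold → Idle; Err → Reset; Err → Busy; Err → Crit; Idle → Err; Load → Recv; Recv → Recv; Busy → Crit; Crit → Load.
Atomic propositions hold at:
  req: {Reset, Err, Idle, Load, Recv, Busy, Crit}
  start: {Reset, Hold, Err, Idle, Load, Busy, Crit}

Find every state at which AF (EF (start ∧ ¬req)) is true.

Sat(¬req) = {Hold}
Sat(start ∧ ¬req) = {Hold}
EF (start ∧ ¬req): least fixpoint, start Z0 = {Hold}, add states with some successor in Z. Already a fixed point.
Sat(EF (start ∧ ¬req)) = {Hold}
AF (EF (start ∧ ¬req)): least fixpoint, start Z0 = {Hold}, add states with every successor in Z. Already a fixed point.
Sat(AF (EF (start ∧ ¬req))) = {Hold}

{Hold}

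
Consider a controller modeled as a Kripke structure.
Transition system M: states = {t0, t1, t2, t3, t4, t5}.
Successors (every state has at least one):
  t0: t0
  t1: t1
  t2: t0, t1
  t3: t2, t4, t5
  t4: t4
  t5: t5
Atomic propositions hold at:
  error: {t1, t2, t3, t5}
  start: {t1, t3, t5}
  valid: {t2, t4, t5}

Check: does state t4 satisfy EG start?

EG start: greatest fixpoint, start Z0 = {t1, t3, t5}, keep only states in Sat with some successor in Z. Already a fixed point.
Sat(EG start) = {t1, t3, t5}
t4 ∉ Sat(EG start) = {t1, t3, t5}, so the formula does not hold at t4.

No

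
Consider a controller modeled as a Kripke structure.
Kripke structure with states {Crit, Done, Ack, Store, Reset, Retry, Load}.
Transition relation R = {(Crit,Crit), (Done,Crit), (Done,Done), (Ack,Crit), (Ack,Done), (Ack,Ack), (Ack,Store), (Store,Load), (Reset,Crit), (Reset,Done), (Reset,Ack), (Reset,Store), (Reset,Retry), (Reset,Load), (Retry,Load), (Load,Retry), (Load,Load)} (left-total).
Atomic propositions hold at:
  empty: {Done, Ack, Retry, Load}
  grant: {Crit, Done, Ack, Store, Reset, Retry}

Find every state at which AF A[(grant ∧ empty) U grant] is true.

{Crit, Done, Ack, Store, Reset, Retry}

Sat(grant ∧ empty) = {Done, Ack, Retry}
A[(grant ∧ empty) U grant]: least fixpoint, start Z0 = Sat(grant) = {Crit, Done, Ack, Store, Reset, Retry}, add states in Sat(grant ∧ empty) with every successor in Z. Already a fixed point.
Sat(A[(grant ∧ empty) U grant]) = {Crit, Done, Ack, Store, Reset, Retry}
AF A[(grant ∧ empty) U grant]: least fixpoint, start Z0 = {Crit, Done, Ack, Store, Reset, Retry}, add states with every successor in Z. Already a fixed point.
Sat(AF A[(grant ∧ empty) U grant]) = {Crit, Done, Ack, Store, Reset, Retry}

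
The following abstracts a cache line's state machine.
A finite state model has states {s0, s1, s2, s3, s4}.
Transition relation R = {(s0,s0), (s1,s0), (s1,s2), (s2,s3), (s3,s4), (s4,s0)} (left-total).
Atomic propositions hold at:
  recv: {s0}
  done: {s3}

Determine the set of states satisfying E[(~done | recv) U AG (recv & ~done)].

{s0, s1, s4}

Sat(~done) = {s0, s1, s2, s4}
Sat(~done | recv) = {s0, s1, s2, s4}
Sat(recv & ~done) = {s0}
AG (recv & ~done): greatest fixpoint, start Z0 = {s0}, keep only states in Sat with every successor in Z. Already a fixed point.
Sat(AG (recv & ~done)) = {s0}
E[(~done | recv) U AG (recv & ~done)]: least fixpoint, start Z0 = Sat(AG (recv & ~done)) = {s0}, add states in Sat(~done | recv) with some successor in Z. Z1 = {s0, s1, s4}; fixed.
Sat(E[(~done | recv) U AG (recv & ~done)]) = {s0, s1, s4}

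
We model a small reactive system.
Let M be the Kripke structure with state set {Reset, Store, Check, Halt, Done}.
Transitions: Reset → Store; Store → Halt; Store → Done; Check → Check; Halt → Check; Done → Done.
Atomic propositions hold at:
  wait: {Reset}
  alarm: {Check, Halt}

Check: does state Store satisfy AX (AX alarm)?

Sat(AX alarm) = {s : every successor in {Check, Halt}} = {Check, Halt}
Sat(AX (AX alarm)) = {s : every successor in {Check, Halt}} = {Check, Halt}
Store ∉ Sat(AX (AX alarm)) = {Check, Halt}, so the formula does not hold at Store.

No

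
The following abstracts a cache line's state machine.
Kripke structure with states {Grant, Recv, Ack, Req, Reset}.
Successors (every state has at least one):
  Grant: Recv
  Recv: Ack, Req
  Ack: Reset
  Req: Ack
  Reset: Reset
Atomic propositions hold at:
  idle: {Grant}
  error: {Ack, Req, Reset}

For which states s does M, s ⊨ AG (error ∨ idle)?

{Ack, Req, Reset}

Sat(error ∨ idle) = {Grant, Ack, Req, Reset}
AG (error ∨ idle): greatest fixpoint, start Z0 = {Grant, Ack, Req, Reset}, keep only states in Sat with every successor in Z. Z1 = {Ack, Req, Reset}; fixed.
Sat(AG (error ∨ idle)) = {Ack, Req, Reset}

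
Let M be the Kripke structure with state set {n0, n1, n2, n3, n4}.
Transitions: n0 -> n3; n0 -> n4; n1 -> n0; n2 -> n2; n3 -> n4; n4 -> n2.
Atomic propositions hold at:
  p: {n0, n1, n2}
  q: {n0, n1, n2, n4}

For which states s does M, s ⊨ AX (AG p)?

{n2, n4}

AG p: greatest fixpoint, start Z0 = {n0, n1, n2}, keep only states in Sat with every successor in Z. Z1 = {n1, n2}; Z2 = {n2}; fixed.
Sat(AG p) = {n2}
Sat(AX (AG p)) = {s : every successor in {n2}} = {n2, n4}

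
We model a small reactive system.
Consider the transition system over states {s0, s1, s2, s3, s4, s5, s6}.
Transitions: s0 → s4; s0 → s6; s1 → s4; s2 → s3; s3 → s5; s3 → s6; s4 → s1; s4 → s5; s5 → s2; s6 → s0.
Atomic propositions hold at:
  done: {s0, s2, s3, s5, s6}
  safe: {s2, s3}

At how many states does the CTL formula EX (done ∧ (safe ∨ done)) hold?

Sat(safe ∨ done) = {s0, s2, s3, s5, s6}
Sat(done ∧ (safe ∨ done)) = {s0, s2, s3, s5, s6}
Sat(EX (done ∧ (safe ∨ done))) = {s : some successor in {s0, s2, s3, s5, s6}} = {s0, s2, s3, s4, s5, s6}
|Sat(EX (done ∧ (safe ∨ done)))| = |{s0, s2, s3, s4, s5, s6}| = 6.

6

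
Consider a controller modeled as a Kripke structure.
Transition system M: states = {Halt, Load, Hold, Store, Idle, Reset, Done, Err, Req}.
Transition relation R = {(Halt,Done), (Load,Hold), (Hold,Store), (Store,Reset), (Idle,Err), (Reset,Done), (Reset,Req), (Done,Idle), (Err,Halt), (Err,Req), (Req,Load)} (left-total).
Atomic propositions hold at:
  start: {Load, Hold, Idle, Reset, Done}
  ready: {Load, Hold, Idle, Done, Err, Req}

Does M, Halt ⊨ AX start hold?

Sat(AX start) = {s : every successor in {Load, Hold, Idle, Reset, Done}} = {Halt, Load, Store, Done, Req}
Halt ∈ Sat(AX start) = {Halt, Load, Store, Done, Req}, so the formula holds at Halt.

Yes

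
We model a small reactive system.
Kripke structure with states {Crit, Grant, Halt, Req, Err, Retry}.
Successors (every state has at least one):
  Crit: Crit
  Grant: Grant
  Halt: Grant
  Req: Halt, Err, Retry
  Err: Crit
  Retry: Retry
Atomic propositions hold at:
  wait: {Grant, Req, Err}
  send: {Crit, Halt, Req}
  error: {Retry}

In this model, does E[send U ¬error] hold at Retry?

No

Sat(¬error) = {Crit, Grant, Halt, Req, Err}
E[send U ¬error]: least fixpoint, start Z0 = Sat(¬error) = {Crit, Grant, Halt, Req, Err}, add states in Sat(send) with some successor in Z. Already a fixed point.
Sat(E[send U ¬error]) = {Crit, Grant, Halt, Req, Err}
Retry ∉ Sat(E[send U ¬error]) = {Crit, Grant, Halt, Req, Err}, so the formula does not hold at Retry.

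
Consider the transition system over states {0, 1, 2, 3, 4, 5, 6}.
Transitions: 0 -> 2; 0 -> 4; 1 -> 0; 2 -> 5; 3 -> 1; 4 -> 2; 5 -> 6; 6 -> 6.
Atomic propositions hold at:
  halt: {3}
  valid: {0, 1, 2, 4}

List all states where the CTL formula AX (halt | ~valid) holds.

Sat(~valid) = {3, 5, 6}
Sat(halt | ~valid) = {3, 5, 6}
Sat(AX (halt | ~valid)) = {s : every successor in {3, 5, 6}} = {2, 5, 6}

{2, 5, 6}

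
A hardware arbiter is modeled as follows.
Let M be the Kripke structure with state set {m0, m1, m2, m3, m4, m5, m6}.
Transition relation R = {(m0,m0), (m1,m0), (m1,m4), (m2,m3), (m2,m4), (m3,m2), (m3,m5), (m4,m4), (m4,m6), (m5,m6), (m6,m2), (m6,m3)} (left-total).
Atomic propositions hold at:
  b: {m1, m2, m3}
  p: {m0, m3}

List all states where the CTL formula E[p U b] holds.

E[p U b]: least fixpoint, start Z0 = Sat(b) = {m1, m2, m3}, add states in Sat(p) with some successor in Z. Already a fixed point.
Sat(E[p U b]) = {m1, m2, m3}

{m1, m2, m3}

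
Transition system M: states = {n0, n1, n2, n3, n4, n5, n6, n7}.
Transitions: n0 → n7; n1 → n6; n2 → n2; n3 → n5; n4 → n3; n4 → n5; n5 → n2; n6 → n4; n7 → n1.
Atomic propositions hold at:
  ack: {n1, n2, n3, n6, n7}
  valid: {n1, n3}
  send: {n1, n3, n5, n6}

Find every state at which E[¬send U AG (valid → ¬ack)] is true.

Sat(¬send) = {n0, n2, n4, n7}
Sat(¬ack) = {n0, n4, n5}
Sat(valid → ¬ack) = {n0, n2, n4, n5, n6, n7}
AG (valid → ¬ack): greatest fixpoint, start Z0 = {n0, n2, n4, n5, n6, n7}, keep only states in Sat with every successor in Z. Z1 = {n0, n2, n5, n6}; Z2 = {n2, n5}; fixed.
Sat(AG (valid → ¬ack)) = {n2, n5}
E[¬send U AG (valid → ¬ack)]: least fixpoint, start Z0 = Sat(AG (valid → ¬ack)) = {n2, n5}, add states in Sat(¬send) with some successor in Z. Z1 = {n2, n4, n5}; fixed.
Sat(E[¬send U AG (valid → ¬ack)]) = {n2, n4, n5}

{n2, n4, n5}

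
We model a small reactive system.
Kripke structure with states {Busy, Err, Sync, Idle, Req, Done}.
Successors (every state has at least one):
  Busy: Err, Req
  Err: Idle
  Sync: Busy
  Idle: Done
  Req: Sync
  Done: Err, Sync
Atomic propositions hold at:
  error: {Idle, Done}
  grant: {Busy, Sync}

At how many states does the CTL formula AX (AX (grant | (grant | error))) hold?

Sat(grant | error) = {Busy, Sync, Idle, Done}
Sat(grant | (grant | error)) = {Busy, Sync, Idle, Done}
Sat(AX (grant | (grant | error))) = {s : every successor in {Busy, Sync, Idle, Done}} = {Err, Sync, Idle, Req}
Sat(AX (AX (grant | (grant | error)))) = {s : every successor in {Err, Sync, Idle, Req}} = {Busy, Err, Req, Done}
|Sat(AX (AX (grant | (grant | error))))| = |{Busy, Err, Req, Done}| = 4.

4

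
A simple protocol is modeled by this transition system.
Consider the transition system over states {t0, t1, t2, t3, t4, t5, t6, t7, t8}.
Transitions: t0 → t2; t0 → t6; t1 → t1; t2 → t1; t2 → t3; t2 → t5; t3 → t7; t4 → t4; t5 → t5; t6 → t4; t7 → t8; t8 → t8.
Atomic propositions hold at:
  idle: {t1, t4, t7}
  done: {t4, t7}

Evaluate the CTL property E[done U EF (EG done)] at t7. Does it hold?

EG done: greatest fixpoint, start Z0 = {t4, t7}, keep only states in Sat with some successor in Z. Z1 = {t4}; fixed.
Sat(EG done) = {t4}
EF (EG done): least fixpoint, start Z0 = {t4}, add states with some successor in Z. Z1 = {t4, t6}; Z2 = {t0, t4, t6}; fixed.
Sat(EF (EG done)) = {t0, t4, t6}
E[done U EF (EG done)]: least fixpoint, start Z0 = Sat(EF (EG done)) = {t0, t4, t6}, add states in Sat(done) with some successor in Z. Already a fixed point.
Sat(E[done U EF (EG done)]) = {t0, t4, t6}
t7 ∉ Sat(E[done U EF (EG done)]) = {t0, t4, t6}, so the formula does not hold at t7.

No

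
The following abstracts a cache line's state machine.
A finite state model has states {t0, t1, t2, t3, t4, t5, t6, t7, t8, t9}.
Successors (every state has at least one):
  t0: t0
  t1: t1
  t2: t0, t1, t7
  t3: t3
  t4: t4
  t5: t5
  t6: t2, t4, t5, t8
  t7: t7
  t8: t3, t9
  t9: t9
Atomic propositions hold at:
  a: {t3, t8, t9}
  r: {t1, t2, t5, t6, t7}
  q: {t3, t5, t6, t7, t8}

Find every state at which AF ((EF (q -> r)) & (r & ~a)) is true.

Sat(q -> r) = {t0, t1, t2, t4, t5, t6, t7, t9}
EF (q -> r): least fixpoint, start Z0 = {t0, t1, t2, t4, t5, t6, t7, t9}, add states with some successor in Z. Z1 = {t0, t1, t2, t4, t5, t6, t7, t8, t9}; fixed.
Sat(EF (q -> r)) = {t0, t1, t2, t4, t5, t6, t7, t8, t9}
Sat(~a) = {t0, t1, t2, t4, t5, t6, t7}
Sat(r & ~a) = {t1, t2, t5, t6, t7}
Sat((EF (q -> r)) & (r & ~a)) = {t1, t2, t5, t6, t7}
AF ((EF (q -> r)) & (r & ~a)): least fixpoint, start Z0 = {t1, t2, t5, t6, t7}, add states with every successor in Z. Already a fixed point.
Sat(AF ((EF (q -> r)) & (r & ~a))) = {t1, t2, t5, t6, t7}

{t1, t2, t5, t6, t7}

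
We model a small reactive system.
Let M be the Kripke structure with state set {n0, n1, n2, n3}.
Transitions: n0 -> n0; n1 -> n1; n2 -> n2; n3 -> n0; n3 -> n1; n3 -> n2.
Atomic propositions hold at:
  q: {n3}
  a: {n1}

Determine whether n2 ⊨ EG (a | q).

Sat(a | q) = {n1, n3}
EG (a | q): greatest fixpoint, start Z0 = {n1, n3}, keep only states in Sat with some successor in Z. Already a fixed point.
Sat(EG (a | q)) = {n1, n3}
n2 ∉ Sat(EG (a | q)) = {n1, n3}, so the formula does not hold at n2.

No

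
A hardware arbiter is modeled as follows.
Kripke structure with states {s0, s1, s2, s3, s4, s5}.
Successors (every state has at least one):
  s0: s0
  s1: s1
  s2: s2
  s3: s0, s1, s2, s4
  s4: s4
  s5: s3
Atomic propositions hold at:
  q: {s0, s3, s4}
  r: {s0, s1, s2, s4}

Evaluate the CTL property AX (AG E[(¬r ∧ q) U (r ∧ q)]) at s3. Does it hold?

Sat(¬r) = {s3, s5}
Sat(¬r ∧ q) = {s3}
Sat(r ∧ q) = {s0, s4}
E[(¬r ∧ q) U (r ∧ q)]: least fixpoint, start Z0 = Sat((r ∧ q)) = {s0, s4}, add states in Sat(¬r ∧ q) with some successor in Z. Z1 = {s0, s3, s4}; fixed.
Sat(E[(¬r ∧ q) U (r ∧ q)]) = {s0, s3, s4}
AG E[(¬r ∧ q) U (r ∧ q)]: greatest fixpoint, start Z0 = {s0, s3, s4}, keep only states in Sat with every successor in Z. Z1 = {s0, s4}; fixed.
Sat(AG E[(¬r ∧ q) U (r ∧ q)]) = {s0, s4}
Sat(AX (AG E[(¬r ∧ q) U (r ∧ q)])) = {s : every successor in {s0, s4}} = {s0, s4}
s3 ∉ Sat(AX (AG E[(¬r ∧ q) U (r ∧ q)])) = {s0, s4}, so the formula does not hold at s3.

No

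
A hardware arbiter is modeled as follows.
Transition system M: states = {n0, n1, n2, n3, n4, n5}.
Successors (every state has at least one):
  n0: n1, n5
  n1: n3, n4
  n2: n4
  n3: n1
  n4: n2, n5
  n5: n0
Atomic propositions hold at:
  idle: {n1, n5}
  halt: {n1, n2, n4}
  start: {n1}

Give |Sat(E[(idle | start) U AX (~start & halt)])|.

1

Sat(idle | start) = {n1, n5}
Sat(~start) = {n0, n2, n3, n4, n5}
Sat(~start & halt) = {n2, n4}
Sat(AX (~start & halt)) = {s : every successor in {n2, n4}} = {n2}
E[(idle | start) U AX (~start & halt)]: least fixpoint, start Z0 = Sat(AX (~start & halt)) = {n2}, add states in Sat(idle | start) with some successor in Z. Already a fixed point.
Sat(E[(idle | start) U AX (~start & halt)]) = {n2}
|Sat(E[(idle | start) U AX (~start & halt)])| = |{n2}| = 1.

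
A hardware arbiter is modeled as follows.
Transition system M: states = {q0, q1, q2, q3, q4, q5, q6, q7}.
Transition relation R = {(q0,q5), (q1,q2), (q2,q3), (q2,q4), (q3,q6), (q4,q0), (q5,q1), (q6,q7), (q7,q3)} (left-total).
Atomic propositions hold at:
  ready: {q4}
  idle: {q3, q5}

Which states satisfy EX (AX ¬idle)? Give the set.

Sat(¬idle) = {q0, q1, q2, q4, q6, q7}
Sat(AX ¬idle) = {s : every successor in {q0, q1, q2, q4, q6, q7}} = {q1, q3, q4, q5, q6}
Sat(EX (AX ¬idle)) = {s : some successor in {q1, q3, q4, q5, q6}} = {q0, q2, q3, q5, q7}

{q0, q2, q3, q5, q7}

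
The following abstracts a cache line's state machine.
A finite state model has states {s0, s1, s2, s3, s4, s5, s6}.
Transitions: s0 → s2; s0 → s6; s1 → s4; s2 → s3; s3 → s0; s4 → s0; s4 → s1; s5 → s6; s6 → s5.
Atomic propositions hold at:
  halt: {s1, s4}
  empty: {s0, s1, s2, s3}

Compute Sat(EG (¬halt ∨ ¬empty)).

Sat(¬halt) = {s0, s2, s3, s5, s6}
Sat(¬empty) = {s4, s5, s6}
Sat(¬halt ∨ ¬empty) = {s0, s2, s3, s4, s5, s6}
EG (¬halt ∨ ¬empty): greatest fixpoint, start Z0 = {s0, s2, s3, s4, s5, s6}, keep only states in Sat with some successor in Z. Already a fixed point.
Sat(EG (¬halt ∨ ¬empty)) = {s0, s2, s3, s4, s5, s6}

{s0, s2, s3, s4, s5, s6}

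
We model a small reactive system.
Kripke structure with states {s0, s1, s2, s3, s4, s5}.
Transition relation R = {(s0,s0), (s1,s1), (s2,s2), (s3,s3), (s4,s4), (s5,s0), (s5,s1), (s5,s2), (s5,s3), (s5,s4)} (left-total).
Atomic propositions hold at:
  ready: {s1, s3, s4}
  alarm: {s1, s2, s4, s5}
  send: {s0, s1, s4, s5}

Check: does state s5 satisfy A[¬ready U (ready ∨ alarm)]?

Sat(¬ready) = {s0, s2, s5}
Sat(ready ∨ alarm) = {s1, s2, s3, s4, s5}
A[¬ready U (ready ∨ alarm)]: least fixpoint, start Z0 = Sat((ready ∨ alarm)) = {s1, s2, s3, s4, s5}, add states in Sat(¬ready) with every successor in Z. Already a fixed point.
Sat(A[¬ready U (ready ∨ alarm)]) = {s1, s2, s3, s4, s5}
s5 ∈ Sat(A[¬ready U (ready ∨ alarm)]) = {s1, s2, s3, s4, s5}, so the formula holds at s5.

Yes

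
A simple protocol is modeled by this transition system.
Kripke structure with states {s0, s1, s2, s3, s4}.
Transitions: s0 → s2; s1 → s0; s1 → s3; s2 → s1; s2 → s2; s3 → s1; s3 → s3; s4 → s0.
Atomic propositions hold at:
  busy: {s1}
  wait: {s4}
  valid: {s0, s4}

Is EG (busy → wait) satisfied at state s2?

Yes

Sat(busy → wait) = {s0, s2, s3, s4}
EG (busy → wait): greatest fixpoint, start Z0 = {s0, s2, s3, s4}, keep only states in Sat with some successor in Z. Already a fixed point.
Sat(EG (busy → wait)) = {s0, s2, s3, s4}
s2 ∈ Sat(EG (busy → wait)) = {s0, s2, s3, s4}, so the formula holds at s2.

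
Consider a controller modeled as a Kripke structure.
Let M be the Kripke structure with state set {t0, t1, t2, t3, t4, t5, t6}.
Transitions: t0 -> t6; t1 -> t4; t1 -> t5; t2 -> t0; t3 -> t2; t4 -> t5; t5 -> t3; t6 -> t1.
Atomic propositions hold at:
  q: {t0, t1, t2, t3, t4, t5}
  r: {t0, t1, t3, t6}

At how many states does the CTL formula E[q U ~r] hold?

Sat(~r) = {t2, t4, t5}
E[q U ~r]: least fixpoint, start Z0 = Sat(~r) = {t2, t4, t5}, add states in Sat(q) with some successor in Z. Z1 = {t1, t2, t3, t4, t5}; fixed.
Sat(E[q U ~r]) = {t1, t2, t3, t4, t5}
|Sat(E[q U ~r])| = |{t1, t2, t3, t4, t5}| = 5.

5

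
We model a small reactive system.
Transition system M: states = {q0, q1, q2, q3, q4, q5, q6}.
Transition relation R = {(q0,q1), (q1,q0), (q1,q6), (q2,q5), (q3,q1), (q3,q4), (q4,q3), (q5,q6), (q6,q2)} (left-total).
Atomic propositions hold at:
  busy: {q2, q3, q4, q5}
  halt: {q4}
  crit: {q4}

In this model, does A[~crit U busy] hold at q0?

Sat(~crit) = {q0, q1, q2, q3, q5, q6}
A[~crit U busy]: least fixpoint, start Z0 = Sat(busy) = {q2, q3, q4, q5}, add states in Sat(~crit) with every successor in Z. Z1 = {q2, q3, q4, q5, q6}; fixed.
Sat(A[~crit U busy]) = {q2, q3, q4, q5, q6}
q0 ∉ Sat(A[~crit U busy]) = {q2, q3, q4, q5, q6}, so the formula does not hold at q0.

No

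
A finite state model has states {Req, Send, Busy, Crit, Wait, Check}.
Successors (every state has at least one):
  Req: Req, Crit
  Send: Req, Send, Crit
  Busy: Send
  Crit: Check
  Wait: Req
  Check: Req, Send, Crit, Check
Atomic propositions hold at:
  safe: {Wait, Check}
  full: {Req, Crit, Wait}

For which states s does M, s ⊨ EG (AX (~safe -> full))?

{Req, Wait}

Sat(~safe) = {Req, Send, Busy, Crit}
Sat(~safe -> full) = {Req, Crit, Wait, Check}
Sat(AX (~safe -> full)) = {s : every successor in {Req, Crit, Wait, Check}} = {Req, Crit, Wait}
EG (AX (~safe -> full)): greatest fixpoint, start Z0 = {Req, Crit, Wait}, keep only states in Sat with some successor in Z. Z1 = {Req, Wait}; fixed.
Sat(EG (AX (~safe -> full))) = {Req, Wait}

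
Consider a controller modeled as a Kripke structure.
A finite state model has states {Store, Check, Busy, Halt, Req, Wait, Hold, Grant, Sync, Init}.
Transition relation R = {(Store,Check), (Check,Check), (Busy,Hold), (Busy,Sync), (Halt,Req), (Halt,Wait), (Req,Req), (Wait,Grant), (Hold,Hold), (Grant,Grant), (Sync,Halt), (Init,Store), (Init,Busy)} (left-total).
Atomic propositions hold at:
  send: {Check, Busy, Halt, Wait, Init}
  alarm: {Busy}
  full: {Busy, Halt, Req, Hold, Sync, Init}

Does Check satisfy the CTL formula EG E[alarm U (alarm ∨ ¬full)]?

Yes

Sat(¬full) = {Store, Check, Wait, Grant}
Sat(alarm ∨ ¬full) = {Store, Check, Busy, Wait, Grant}
E[alarm U (alarm ∨ ¬full)]: least fixpoint, start Z0 = Sat((alarm ∨ ¬full)) = {Store, Check, Busy, Wait, Grant}, add states in Sat(alarm) with some successor in Z. Already a fixed point.
Sat(E[alarm U (alarm ∨ ¬full)]) = {Store, Check, Busy, Wait, Grant}
EG E[alarm U (alarm ∨ ¬full)]: greatest fixpoint, start Z0 = {Store, Check, Busy, Wait, Grant}, keep only states in Sat with some successor in Z. Z1 = {Store, Check, Wait, Grant}; fixed.
Sat(EG E[alarm U (alarm ∨ ¬full)]) = {Store, Check, Wait, Grant}
Check ∈ Sat(EG E[alarm U (alarm ∨ ¬full)]) = {Store, Check, Wait, Grant}, so the formula holds at Check.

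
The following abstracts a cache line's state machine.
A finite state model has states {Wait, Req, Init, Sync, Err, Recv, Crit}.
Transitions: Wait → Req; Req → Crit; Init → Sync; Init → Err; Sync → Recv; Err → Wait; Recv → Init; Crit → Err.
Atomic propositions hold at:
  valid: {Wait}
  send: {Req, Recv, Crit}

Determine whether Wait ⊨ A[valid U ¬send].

Yes

Sat(¬send) = {Wait, Init, Sync, Err}
A[valid U ¬send]: least fixpoint, start Z0 = Sat(¬send) = {Wait, Init, Sync, Err}, add states in Sat(valid) with every successor in Z. Already a fixed point.
Sat(A[valid U ¬send]) = {Wait, Init, Sync, Err}
Wait ∈ Sat(A[valid U ¬send]) = {Wait, Init, Sync, Err}, so the formula holds at Wait.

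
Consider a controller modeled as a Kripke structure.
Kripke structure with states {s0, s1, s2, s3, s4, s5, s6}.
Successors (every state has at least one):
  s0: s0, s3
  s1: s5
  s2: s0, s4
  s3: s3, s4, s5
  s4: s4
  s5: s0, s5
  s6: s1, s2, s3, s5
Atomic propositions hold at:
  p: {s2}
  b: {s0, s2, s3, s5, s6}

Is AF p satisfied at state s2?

AF p: least fixpoint, start Z0 = {s2}, add states with every successor in Z. Already a fixed point.
Sat(AF p) = {s2}
s2 ∈ Sat(AF p) = {s2}, so the formula holds at s2.

Yes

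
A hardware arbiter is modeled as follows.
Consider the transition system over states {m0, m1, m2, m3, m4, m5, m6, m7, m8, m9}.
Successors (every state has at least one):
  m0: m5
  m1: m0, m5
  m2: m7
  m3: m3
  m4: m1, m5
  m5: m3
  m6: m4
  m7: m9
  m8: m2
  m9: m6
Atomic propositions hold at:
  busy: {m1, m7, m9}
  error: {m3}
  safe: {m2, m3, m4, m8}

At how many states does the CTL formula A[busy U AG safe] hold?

1

AG safe: greatest fixpoint, start Z0 = {m2, m3, m4, m8}, keep only states in Sat with every successor in Z. Z1 = {m3, m8}; Z2 = {m3}; fixed.
Sat(AG safe) = {m3}
A[busy U AG safe]: least fixpoint, start Z0 = Sat(AG safe) = {m3}, add states in Sat(busy) with every successor in Z. Already a fixed point.
Sat(A[busy U AG safe]) = {m3}
|Sat(A[busy U AG safe])| = |{m3}| = 1.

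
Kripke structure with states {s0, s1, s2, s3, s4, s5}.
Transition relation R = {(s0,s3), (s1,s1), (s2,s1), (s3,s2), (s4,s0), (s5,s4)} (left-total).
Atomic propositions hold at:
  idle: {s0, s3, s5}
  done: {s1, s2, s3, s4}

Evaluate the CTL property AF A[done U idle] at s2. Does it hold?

A[done U idle]: least fixpoint, start Z0 = Sat(idle) = {s0, s3, s5}, add states in Sat(done) with every successor in Z. Z1 = {s0, s3, s4, s5}; fixed.
Sat(A[done U idle]) = {s0, s3, s4, s5}
AF A[done U idle]: least fixpoint, start Z0 = {s0, s3, s4, s5}, add states with every successor in Z. Already a fixed point.
Sat(AF A[done U idle]) = {s0, s3, s4, s5}
s2 ∉ Sat(AF A[done U idle]) = {s0, s3, s4, s5}, so the formula does not hold at s2.

No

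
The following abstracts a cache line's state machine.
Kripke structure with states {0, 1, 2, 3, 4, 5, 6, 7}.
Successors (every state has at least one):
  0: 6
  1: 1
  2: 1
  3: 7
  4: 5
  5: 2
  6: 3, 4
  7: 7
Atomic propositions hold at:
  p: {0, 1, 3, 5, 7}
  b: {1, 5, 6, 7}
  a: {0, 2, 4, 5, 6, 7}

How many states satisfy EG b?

2

EG b: greatest fixpoint, start Z0 = {1, 5, 6, 7}, keep only states in Sat with some successor in Z. Z1 = {1, 7}; fixed.
Sat(EG b) = {1, 7}
|Sat(EG b)| = |{1, 7}| = 2.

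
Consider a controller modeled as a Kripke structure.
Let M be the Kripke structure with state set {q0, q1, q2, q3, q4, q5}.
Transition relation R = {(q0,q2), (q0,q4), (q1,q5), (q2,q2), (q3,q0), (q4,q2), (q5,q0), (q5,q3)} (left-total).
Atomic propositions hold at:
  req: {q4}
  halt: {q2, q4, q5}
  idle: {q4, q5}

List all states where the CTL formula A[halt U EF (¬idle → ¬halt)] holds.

{q0, q1, q3, q4, q5}

Sat(¬idle) = {q0, q1, q2, q3}
Sat(¬halt) = {q0, q1, q3}
Sat(¬idle → ¬halt) = {q0, q1, q3, q4, q5}
EF (¬idle → ¬halt): least fixpoint, start Z0 = {q0, q1, q3, q4, q5}, add states with some successor in Z. Already a fixed point.
Sat(EF (¬idle → ¬halt)) = {q0, q1, q3, q4, q5}
A[halt U EF (¬idle → ¬halt)]: least fixpoint, start Z0 = Sat(EF (¬idle → ¬halt)) = {q0, q1, q3, q4, q5}, add states in Sat(halt) with every successor in Z. Already a fixed point.
Sat(A[halt U EF (¬idle → ¬halt)]) = {q0, q1, q3, q4, q5}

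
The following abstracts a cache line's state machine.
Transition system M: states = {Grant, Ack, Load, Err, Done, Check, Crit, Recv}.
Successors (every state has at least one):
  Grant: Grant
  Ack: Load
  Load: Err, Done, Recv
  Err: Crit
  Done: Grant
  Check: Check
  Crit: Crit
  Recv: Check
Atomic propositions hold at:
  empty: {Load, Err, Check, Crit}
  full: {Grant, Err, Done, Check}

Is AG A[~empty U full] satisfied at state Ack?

No

Sat(~empty) = {Grant, Ack, Done, Recv}
A[~empty U full]: least fixpoint, start Z0 = Sat(full) = {Grant, Err, Done, Check}, add states in Sat(~empty) with every successor in Z. Z1 = {Grant, Err, Done, Check, Recv}; fixed.
Sat(A[~empty U full]) = {Grant, Err, Done, Check, Recv}
AG A[~empty U full]: greatest fixpoint, start Z0 = {Grant, Err, Done, Check, Recv}, keep only states in Sat with every successor in Z. Z1 = {Grant, Done, Check, Recv}; fixed.
Sat(AG A[~empty U full]) = {Grant, Done, Check, Recv}
Ack ∉ Sat(AG A[~empty U full]) = {Grant, Done, Check, Recv}, so the formula does not hold at Ack.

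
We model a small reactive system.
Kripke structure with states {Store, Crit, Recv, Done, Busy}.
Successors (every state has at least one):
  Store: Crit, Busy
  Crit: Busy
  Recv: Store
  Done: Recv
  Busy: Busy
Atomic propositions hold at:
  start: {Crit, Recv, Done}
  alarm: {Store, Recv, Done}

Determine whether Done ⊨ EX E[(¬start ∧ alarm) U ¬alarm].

Sat(¬start) = {Store, Busy}
Sat(¬start ∧ alarm) = {Store}
Sat(¬alarm) = {Crit, Busy}
E[(¬start ∧ alarm) U ¬alarm]: least fixpoint, start Z0 = Sat(¬alarm) = {Crit, Busy}, add states in Sat(¬start ∧ alarm) with some successor in Z. Z1 = {Store, Crit, Busy}; fixed.
Sat(E[(¬start ∧ alarm) U ¬alarm]) = {Store, Crit, Busy}
Sat(EX E[(¬start ∧ alarm) U ¬alarm]) = {s : some successor in {Store, Crit, Busy}} = {Store, Crit, Recv, Busy}
Done ∉ Sat(EX E[(¬start ∧ alarm) U ¬alarm]) = {Store, Crit, Recv, Busy}, so the formula does not hold at Done.

No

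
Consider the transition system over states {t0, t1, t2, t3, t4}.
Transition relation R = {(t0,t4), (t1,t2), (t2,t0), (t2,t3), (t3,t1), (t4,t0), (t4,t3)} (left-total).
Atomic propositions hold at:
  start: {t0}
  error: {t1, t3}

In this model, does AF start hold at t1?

No

AF start: least fixpoint, start Z0 = {t0}, add states with every successor in Z. Already a fixed point.
Sat(AF start) = {t0}
t1 ∉ Sat(AF start) = {t0}, so the formula does not hold at t1.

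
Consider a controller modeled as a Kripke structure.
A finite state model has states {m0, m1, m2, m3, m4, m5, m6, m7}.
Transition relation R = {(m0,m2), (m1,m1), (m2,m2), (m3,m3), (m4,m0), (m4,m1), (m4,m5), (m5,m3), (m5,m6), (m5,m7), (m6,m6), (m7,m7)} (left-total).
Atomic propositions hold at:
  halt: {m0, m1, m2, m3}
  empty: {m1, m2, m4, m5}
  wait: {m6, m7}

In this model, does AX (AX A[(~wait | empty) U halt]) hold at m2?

Sat(~wait) = {m0, m1, m2, m3, m4, m5}
Sat(~wait | empty) = {m0, m1, m2, m3, m4, m5}
A[(~wait | empty) U halt]: least fixpoint, start Z0 = Sat(halt) = {m0, m1, m2, m3}, add states in Sat(~wait | empty) with every successor in Z. Already a fixed point.
Sat(A[(~wait | empty) U halt]) = {m0, m1, m2, m3}
Sat(AX A[(~wait | empty) U halt]) = {s : every successor in {m0, m1, m2, m3}} = {m0, m1, m2, m3}
Sat(AX (AX A[(~wait | empty) U halt])) = {s : every successor in {m0, m1, m2, m3}} = {m0, m1, m2, m3}
m2 ∈ Sat(AX (AX A[(~wait | empty) U halt])) = {m0, m1, m2, m3}, so the formula holds at m2.

Yes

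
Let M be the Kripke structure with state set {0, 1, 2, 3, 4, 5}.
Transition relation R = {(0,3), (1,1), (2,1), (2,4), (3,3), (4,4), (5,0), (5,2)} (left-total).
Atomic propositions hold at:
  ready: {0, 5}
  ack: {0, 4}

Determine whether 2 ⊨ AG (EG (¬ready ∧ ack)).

Sat(¬ready) = {1, 2, 3, 4}
Sat(¬ready ∧ ack) = {4}
EG (¬ready ∧ ack): greatest fixpoint, start Z0 = {4}, keep only states in Sat with some successor in Z. Already a fixed point.
Sat(EG (¬ready ∧ ack)) = {4}
AG (EG (¬ready ∧ ack)): greatest fixpoint, start Z0 = {4}, keep only states in Sat with every successor in Z. Already a fixed point.
Sat(AG (EG (¬ready ∧ ack))) = {4}
2 ∉ Sat(AG (EG (¬ready ∧ ack))) = {4}, so the formula does not hold at 2.

No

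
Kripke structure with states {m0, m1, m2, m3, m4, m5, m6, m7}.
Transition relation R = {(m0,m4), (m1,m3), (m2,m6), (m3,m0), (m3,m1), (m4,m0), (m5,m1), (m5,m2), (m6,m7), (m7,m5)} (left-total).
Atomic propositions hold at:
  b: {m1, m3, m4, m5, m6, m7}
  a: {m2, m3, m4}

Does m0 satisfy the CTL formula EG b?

EG b: greatest fixpoint, start Z0 = {m1, m3, m4, m5, m6, m7}, keep only states in Sat with some successor in Z. Z1 = {m1, m3, m5, m6, m7}; fixed.
Sat(EG b) = {m1, m3, m5, m6, m7}
m0 ∉ Sat(EG b) = {m1, m3, m5, m6, m7}, so the formula does not hold at m0.

No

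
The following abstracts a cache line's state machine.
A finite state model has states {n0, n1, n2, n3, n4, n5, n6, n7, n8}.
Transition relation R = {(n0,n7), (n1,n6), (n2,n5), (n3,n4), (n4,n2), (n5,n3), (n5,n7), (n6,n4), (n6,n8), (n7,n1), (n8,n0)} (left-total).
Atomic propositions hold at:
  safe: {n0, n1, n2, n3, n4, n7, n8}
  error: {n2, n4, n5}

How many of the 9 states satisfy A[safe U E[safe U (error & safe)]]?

3

Sat(error & safe) = {n2, n4}
E[safe U (error & safe)]: least fixpoint, start Z0 = Sat((error & safe)) = {n2, n4}, add states in Sat(safe) with some successor in Z. Z1 = {n2, n3, n4}; fixed.
Sat(E[safe U (error & safe)]) = {n2, n3, n4}
A[safe U E[safe U (error & safe)]]: least fixpoint, start Z0 = Sat(E[safe U (error & safe)]) = {n2, n3, n4}, add states in Sat(safe) with every successor in Z. Already a fixed point.
Sat(A[safe U E[safe U (error & safe)]]) = {n2, n3, n4}
|Sat(A[safe U E[safe U (error & safe)]])| = |{n2, n3, n4}| = 3.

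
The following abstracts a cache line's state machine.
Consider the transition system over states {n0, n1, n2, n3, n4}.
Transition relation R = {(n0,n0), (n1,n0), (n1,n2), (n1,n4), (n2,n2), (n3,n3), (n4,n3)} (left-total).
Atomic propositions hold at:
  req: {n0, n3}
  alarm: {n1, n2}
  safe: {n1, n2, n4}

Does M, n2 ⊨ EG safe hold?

EG safe: greatest fixpoint, start Z0 = {n1, n2, n4}, keep only states in Sat with some successor in Z. Z1 = {n1, n2}; fixed.
Sat(EG safe) = {n1, n2}
n2 ∈ Sat(EG safe) = {n1, n2}, so the formula holds at n2.

Yes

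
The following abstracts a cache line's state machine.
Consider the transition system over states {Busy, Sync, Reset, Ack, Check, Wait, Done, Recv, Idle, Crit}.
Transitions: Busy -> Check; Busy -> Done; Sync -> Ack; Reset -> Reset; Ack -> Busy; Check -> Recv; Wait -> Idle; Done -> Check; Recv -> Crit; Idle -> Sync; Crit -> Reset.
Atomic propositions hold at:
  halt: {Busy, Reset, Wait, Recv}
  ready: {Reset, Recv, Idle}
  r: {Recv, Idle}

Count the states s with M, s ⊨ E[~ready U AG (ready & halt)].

Sat(~ready) = {Busy, Sync, Ack, Check, Wait, Done, Crit}
Sat(ready & halt) = {Reset, Recv}
AG (ready & halt): greatest fixpoint, start Z0 = {Reset, Recv}, keep only states in Sat with every successor in Z. Z1 = {Reset}; fixed.
Sat(AG (ready & halt)) = {Reset}
E[~ready U AG (ready & halt)]: least fixpoint, start Z0 = Sat(AG (ready & halt)) = {Reset}, add states in Sat(~ready) with some successor in Z. Z1 = {Reset, Crit}; fixed.
Sat(E[~ready U AG (ready & halt)]) = {Reset, Crit}
|Sat(E[~ready U AG (ready & halt)])| = |{Reset, Crit}| = 2.

2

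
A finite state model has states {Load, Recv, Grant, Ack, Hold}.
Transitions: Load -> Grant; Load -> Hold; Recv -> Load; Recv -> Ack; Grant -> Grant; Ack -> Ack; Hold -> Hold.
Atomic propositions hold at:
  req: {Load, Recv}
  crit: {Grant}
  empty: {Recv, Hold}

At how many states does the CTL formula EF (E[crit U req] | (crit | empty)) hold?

4

E[crit U req]: least fixpoint, start Z0 = Sat(req) = {Load, Recv}, add states in Sat(crit) with some successor in Z. Already a fixed point.
Sat(E[crit U req]) = {Load, Recv}
Sat(crit | empty) = {Recv, Grant, Hold}
Sat(E[crit U req] | (crit | empty)) = {Load, Recv, Grant, Hold}
EF (E[crit U req] | (crit | empty)): least fixpoint, start Z0 = {Load, Recv, Grant, Hold}, add states with some successor in Z. Already a fixed point.
Sat(EF (E[crit U req] | (crit | empty))) = {Load, Recv, Grant, Hold}
|Sat(EF (E[crit U req] | (crit | empty)))| = |{Load, Recv, Grant, Hold}| = 4.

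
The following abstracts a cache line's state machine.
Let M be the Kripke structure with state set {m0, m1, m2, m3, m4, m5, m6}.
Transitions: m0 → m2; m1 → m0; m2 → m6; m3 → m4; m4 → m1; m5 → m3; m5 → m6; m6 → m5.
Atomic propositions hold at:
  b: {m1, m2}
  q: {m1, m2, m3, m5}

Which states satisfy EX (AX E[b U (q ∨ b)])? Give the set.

{m1, m2, m3, m5}

Sat(q ∨ b) = {m1, m2, m3, m5}
E[b U (q ∨ b)]: least fixpoint, start Z0 = Sat((q ∨ b)) = {m1, m2, m3, m5}, add states in Sat(b) with some successor in Z. Already a fixed point.
Sat(E[b U (q ∨ b)]) = {m1, m2, m3, m5}
Sat(AX E[b U (q ∨ b)]) = {s : every successor in {m1, m2, m3, m5}} = {m0, m4, m6}
Sat(EX (AX E[b U (q ∨ b)])) = {s : some successor in {m0, m4, m6}} = {m1, m2, m3, m5}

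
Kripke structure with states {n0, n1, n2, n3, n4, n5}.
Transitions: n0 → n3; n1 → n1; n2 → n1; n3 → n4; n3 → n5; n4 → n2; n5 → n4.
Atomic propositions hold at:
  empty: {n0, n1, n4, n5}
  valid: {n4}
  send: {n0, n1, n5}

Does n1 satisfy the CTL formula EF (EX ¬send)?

Sat(¬send) = {n2, n3, n4}
Sat(EX ¬send) = {s : some successor in {n2, n3, n4}} = {n0, n3, n4, n5}
EF (EX ¬send): least fixpoint, start Z0 = {n0, n3, n4, n5}, add states with some successor in Z. Already a fixed point.
Sat(EF (EX ¬send)) = {n0, n3, n4, n5}
n1 ∉ Sat(EF (EX ¬send)) = {n0, n3, n4, n5}, so the formula does not hold at n1.

No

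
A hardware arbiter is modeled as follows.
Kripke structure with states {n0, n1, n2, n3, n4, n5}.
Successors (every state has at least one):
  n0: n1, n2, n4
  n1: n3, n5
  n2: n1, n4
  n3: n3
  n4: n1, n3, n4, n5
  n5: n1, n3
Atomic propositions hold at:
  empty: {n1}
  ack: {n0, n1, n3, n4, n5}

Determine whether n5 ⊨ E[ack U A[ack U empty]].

Yes

A[ack U empty]: least fixpoint, start Z0 = Sat(empty) = {n1}, add states in Sat(ack) with every successor in Z. Already a fixed point.
Sat(A[ack U empty]) = {n1}
E[ack U A[ack U empty]]: least fixpoint, start Z0 = Sat(A[ack U empty]) = {n1}, add states in Sat(ack) with some successor in Z. Z1 = {n0, n1, n4, n5}; fixed.
Sat(E[ack U A[ack U empty]]) = {n0, n1, n4, n5}
n5 ∈ Sat(E[ack U A[ack U empty]]) = {n0, n1, n4, n5}, so the formula holds at n5.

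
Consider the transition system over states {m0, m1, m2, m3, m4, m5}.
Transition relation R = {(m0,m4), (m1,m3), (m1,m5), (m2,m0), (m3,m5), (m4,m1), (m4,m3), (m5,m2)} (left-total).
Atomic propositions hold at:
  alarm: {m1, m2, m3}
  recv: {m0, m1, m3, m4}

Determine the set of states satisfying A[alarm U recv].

{m0, m1, m2, m3, m4}

A[alarm U recv]: least fixpoint, start Z0 = Sat(recv) = {m0, m1, m3, m4}, add states in Sat(alarm) with every successor in Z. Z1 = {m0, m1, m2, m3, m4}; fixed.
Sat(A[alarm U recv]) = {m0, m1, m2, m3, m4}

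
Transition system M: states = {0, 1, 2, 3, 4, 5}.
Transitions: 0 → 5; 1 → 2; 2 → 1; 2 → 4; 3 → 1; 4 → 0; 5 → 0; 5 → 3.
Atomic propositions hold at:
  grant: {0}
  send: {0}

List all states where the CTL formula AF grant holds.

AF grant: least fixpoint, start Z0 = {0}, add states with every successor in Z. Z1 = {0, 4}; fixed.
Sat(AF grant) = {0, 4}

{0, 4}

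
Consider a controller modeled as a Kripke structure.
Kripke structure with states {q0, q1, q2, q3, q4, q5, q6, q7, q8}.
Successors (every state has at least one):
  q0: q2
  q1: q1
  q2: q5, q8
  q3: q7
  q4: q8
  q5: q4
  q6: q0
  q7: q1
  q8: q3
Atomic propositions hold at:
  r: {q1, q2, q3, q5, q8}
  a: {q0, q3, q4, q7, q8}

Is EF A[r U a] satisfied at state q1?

A[r U a]: least fixpoint, start Z0 = Sat(a) = {q0, q3, q4, q7, q8}, add states in Sat(r) with every successor in Z. Z1 = {q0, q3, q4, q5, q7, q8}; Z2 = {q0, q2, q3, q4, q5, q7, q8}; fixed.
Sat(A[r U a]) = {q0, q2, q3, q4, q5, q7, q8}
EF A[r U a]: least fixpoint, start Z0 = {q0, q2, q3, q4, q5, q7, q8}, add states with some successor in Z. Z1 = {q0, q2, q3, q4, q5, q6, q7, q8}; fixed.
Sat(EF A[r U a]) = {q0, q2, q3, q4, q5, q6, q7, q8}
q1 ∉ Sat(EF A[r U a]) = {q0, q2, q3, q4, q5, q6, q7, q8}, so the formula does not hold at q1.

No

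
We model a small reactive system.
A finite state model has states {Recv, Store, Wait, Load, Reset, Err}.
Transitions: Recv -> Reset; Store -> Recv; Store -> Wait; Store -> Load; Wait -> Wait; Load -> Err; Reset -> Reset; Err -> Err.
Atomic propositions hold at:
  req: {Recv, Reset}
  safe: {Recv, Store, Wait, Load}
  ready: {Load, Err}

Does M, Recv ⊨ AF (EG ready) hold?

EG ready: greatest fixpoint, start Z0 = {Load, Err}, keep only states in Sat with some successor in Z. Already a fixed point.
Sat(EG ready) = {Load, Err}
AF (EG ready): least fixpoint, start Z0 = {Load, Err}, add states with every successor in Z. Already a fixed point.
Sat(AF (EG ready)) = {Load, Err}
Recv ∉ Sat(AF (EG ready)) = {Load, Err}, so the formula does not hold at Recv.

No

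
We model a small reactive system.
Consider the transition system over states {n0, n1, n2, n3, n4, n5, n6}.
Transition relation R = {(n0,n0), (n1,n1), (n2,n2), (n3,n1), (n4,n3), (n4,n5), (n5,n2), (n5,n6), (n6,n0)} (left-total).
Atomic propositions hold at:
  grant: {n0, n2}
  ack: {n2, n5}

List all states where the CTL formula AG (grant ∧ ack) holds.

Sat(grant ∧ ack) = {n2}
AG (grant ∧ ack): greatest fixpoint, start Z0 = {n2}, keep only states in Sat with every successor in Z. Already a fixed point.
Sat(AG (grant ∧ ack)) = {n2}

{n2}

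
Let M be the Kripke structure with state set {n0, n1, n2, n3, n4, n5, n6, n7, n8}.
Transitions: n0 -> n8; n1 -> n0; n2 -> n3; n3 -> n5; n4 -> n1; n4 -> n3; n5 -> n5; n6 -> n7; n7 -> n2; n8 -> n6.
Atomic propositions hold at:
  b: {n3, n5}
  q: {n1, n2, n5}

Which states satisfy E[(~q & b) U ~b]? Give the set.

{n0, n1, n2, n4, n6, n7, n8}

Sat(~q) = {n0, n3, n4, n6, n7, n8}
Sat(~q & b) = {n3}
Sat(~b) = {n0, n1, n2, n4, n6, n7, n8}
E[(~q & b) U ~b]: least fixpoint, start Z0 = Sat(~b) = {n0, n1, n2, n4, n6, n7, n8}, add states in Sat(~q & b) with some successor in Z. Already a fixed point.
Sat(E[(~q & b) U ~b]) = {n0, n1, n2, n4, n6, n7, n8}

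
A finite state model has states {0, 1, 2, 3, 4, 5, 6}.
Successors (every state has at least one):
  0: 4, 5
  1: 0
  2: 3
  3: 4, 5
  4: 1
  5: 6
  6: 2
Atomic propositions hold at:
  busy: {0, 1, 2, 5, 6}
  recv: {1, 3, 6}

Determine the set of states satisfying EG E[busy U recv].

{0, 1, 2, 3, 5, 6}

E[busy U recv]: least fixpoint, start Z0 = Sat(recv) = {1, 3, 6}, add states in Sat(busy) with some successor in Z. Z1 = {1, 2, 3, 5, 6}; Z2 = {0, 1, 2, 3, 5, 6}; fixed.
Sat(E[busy U recv]) = {0, 1, 2, 3, 5, 6}
EG E[busy U recv]: greatest fixpoint, start Z0 = {0, 1, 2, 3, 5, 6}, keep only states in Sat with some successor in Z. Already a fixed point.
Sat(EG E[busy U recv]) = {0, 1, 2, 3, 5, 6}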